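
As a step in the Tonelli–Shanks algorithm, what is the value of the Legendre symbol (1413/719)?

(1413/719)
  = (694/719)    [1413 ≡ 694 mod 719]
  = (347/719)    [719 ≡ 7 mod 8 ⇒ (2/719) = +1]
  = -(719/347)    [QR: both ≡ 3 mod 4, sign flips]
  = -(25/347)    [719 ≡ 25 mod 347]
  = -(347/25)    [QR: 25 ≡ 1 mod 4, sign kept]
  = -(22/25)    [347 ≡ 22 mod 25]
  = -(11/25)    [25 ≡ 1 mod 8 ⇒ (2/25) = +1]
  = -(25/11)    [QR: 25 ≡ 1 mod 4, sign kept]
  = -(3/11)    [25 ≡ 3 mod 11]
  = (11/3)    [QR: both ≡ 3 mod 4, sign flips]
  = (2/3)    [11 ≡ 2 mod 3]
  = -(1/3)    [3 ≡ 3 mod 8 ⇒ (2/3) = -1]
  = -1    [(1/3) = 1]

-1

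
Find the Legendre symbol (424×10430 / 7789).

By multiplicativity, (424·10430 / 7789) = (424 / 7789)·(10430 / 7789).
First factor (424 / 7789):
(424 / 7789)
  = -(53 / 7789)    [7789 ≡ 5 mod 8 ⇒ (2 / 7789)^3 = -1]
  = -(7789 / 53)    [QR: 53 ≡ 1 mod 4, sign kept]
  = -(51 / 53)    [7789 ≡ 51 mod 53]
  = -(53 / 51)    [QR: 53 ≡ 1 mod 4, sign kept]
  = -(2 / 51)    [53 ≡ 2 mod 51]
  = (1 / 51)    [51 ≡ 3 mod 8 ⇒ (2 / 51) = -1]
  = 1    [(1 / 51) = 1]
Second factor (10430 / 7789):
(10430 / 7789)
  = (2641 / 7789)    [10430 ≡ 2641 mod 7789]
  = (7789 / 2641)    [QR: 2641 ≡ 1 mod 4, sign kept]
  = (2507 / 2641)    [7789 ≡ 2507 mod 2641]
  = (2641 / 2507)    [QR: 2641 ≡ 1 mod 4, sign kept]
  = (134 / 2507)    [2641 ≡ 134 mod 2507]
  = -(67 / 2507)    [2507 ≡ 3 mod 8 ⇒ (2 / 2507) = -1]
  = (2507 / 67)    [QR: both ≡ 3 mod 4, sign flips]
  = (28 / 67)    [2507 ≡ 28 mod 67]
  = (7 / 67)    [67 ≡ 3 mod 8 ⇒ (2 / 67)^2 = +1]
  = -(67 / 7)    [QR: both ≡ 3 mod 4, sign flips]
  = -(4 / 7)    [67 ≡ 4 mod 7]
  = -(1 / 7)    [7 ≡ 7 mod 8 ⇒ (2 / 7)^2 = +1]
  = -1    [(1 / 7) = 1]
Product: (1)·(-1) = -1.

-1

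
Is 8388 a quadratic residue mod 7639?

yes

Reduce the numerator: 8388 ≡ 749 (mod 7639), so (8388/7639) = (749/7639).
749 ≡ 1 (mod 4), so quadratic reciprocity gives (749/7639) = (7639/749). Reduce: 7639 ≡ 149 (mod 749). Now have (149/749).
149 ≡ 1 (mod 4), so quadratic reciprocity gives (149/749) = (749/149). Reduce: 749 ≡ 4 (mod 149). Now have (4/149).
Factor out 2: 4 = 2^2. Since 149 ≡ 5 (mod 8), (2/149) = -1, and (2/149)^2 = +1. Now have (1/149).
(1/149) = 1. Collecting the sign factors: 1.
The Legendre symbol is 1, so x^2 ≡ 8388 (mod 7639) has solution.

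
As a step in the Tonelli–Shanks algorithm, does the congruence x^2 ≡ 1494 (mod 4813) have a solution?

yes

Factor out 2: 1494 = 2·747. Since 4813 ≡ 5 (mod 8), (2/4813) = -1. Now have -(747/4813).
4813 ≡ 1 (mod 4), so quadratic reciprocity gives (747/4813) = (4813/747). Reduce: 4813 ≡ 331 (mod 747). Now have -(331/747).
Both 331 ≡ 3 and 747 ≡ 3 (mod 4), so reciprocity gives (331/747) = -(747/331). Reduce: 747 ≡ 85 (mod 331). Now have (85/331).
85 ≡ 1 (mod 4), so quadratic reciprocity gives (85/331) = (331/85). Reduce: 331 ≡ 76 (mod 85). Now have (76/85).
Factor out 2: 76 = 2^2·19. Since 85 ≡ 5 (mod 8), (2/85) = -1, and (2/85)^2 = +1. Now have (19/85).
85 ≡ 1 (mod 4), so quadratic reciprocity gives (19/85) = (85/19). Reduce: 85 ≡ 9 (mod 19). Now have (9/19).
9 ≡ 1 (mod 4), so quadratic reciprocity gives (9/19) = (19/9). Reduce: 19 ≡ 1 (mod 9). Now have (1/9).
(1/9) = 1. Collecting the sign factors: 1.
(1494/4813) = 1, and 4813 is prime, so 1494 is a quadratic residue mod 4813.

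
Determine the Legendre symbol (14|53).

-1

(14|53)
  = -(7|53)    [53 ≡ 5 mod 8 ⇒ (2|53) = -1]
  = -(53|7)    [QR: 53 ≡ 1 mod 4, sign kept]
  = -(4|7)    [53 ≡ 4 mod 7]
  = -(1|7)    [7 ≡ 7 mod 8 ⇒ (2|7)^2 = +1]
  = -1    [(1|7) = 1]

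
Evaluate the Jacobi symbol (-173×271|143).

1

By multiplicativity, (-173·271|143) = (-173|143)·(271|143).
First factor (-173|143):
Reduce the numerator: -173 ≡ 113 (mod 143), so (-173|143) = (113|143).
113 ≡ 1 (mod 4), so quadratic reciprocity gives (113|143) = (143|113). Reduce: 143 ≡ 30 (mod 113). Now have (30|113).
Factor out 2: 30 = 2·15. Since 113 ≡ 1 (mod 8), (2|113) = +1. Now have (15|113).
113 ≡ 1 (mod 4), so quadratic reciprocity gives (15|113) = (113|15). Reduce: 113 ≡ 8 (mod 15). Now have (8|15).
Factor out 2: 8 = 2^3. Since 15 ≡ 7 (mod 8), (2|15) = +1, and (2|15)^3 = +1. Now have (1|15).
(1|15) = 1. Collecting the sign factors: 1.
Second factor (271|143):
Reduce the numerator: 271 ≡ 128 (mod 143), so (271|143) = (128|143).
Factor out 2: 128 = 2^7. Since 143 ≡ 7 (mod 8), (2|143) = +1, and (2|143)^7 = +1. Now have (1|143).
(1|143) = 1. Collecting the sign factors: 1.
Product: (1)·(1) = 1.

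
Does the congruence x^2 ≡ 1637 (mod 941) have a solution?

yes

(1637|941)
  = (696|941)    [1637 ≡ 696 mod 941]
  = -(87|941)    [941 ≡ 5 mod 8 ⇒ (2|941)^3 = -1]
  = -(941|87)    [QR: 941 ≡ 1 mod 4, sign kept]
  = -(71|87)    [941 ≡ 71 mod 87]
  = (87|71)    [QR: both ≡ 3 mod 4, sign flips]
  = (16|71)    [87 ≡ 16 mod 71]
  = (1|71)    [71 ≡ 7 mod 8 ⇒ (2|71)^4 = +1]
  = 1    [(1|71) = 1]
(1637|941) = 1, and 941 is prime, so 1637 is a quadratic residue mod 941.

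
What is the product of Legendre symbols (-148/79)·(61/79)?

By multiplicativity, (-148·61/79) = (-148/79)·(61/79).
First factor (-148/79):
Pull out -1: (-148/79) = (-1/79)·(148/79). Since 79 ≡ 3 (mod 4), (-1/79) = -1. Now have -(148/79).
Reduce the numerator: 148 ≡ 69 (mod 79), so (148/79) = (69/79).
69 ≡ 1 (mod 4), so quadratic reciprocity gives (69/79) = (79/69). Reduce: 79 ≡ 10 (mod 69). Now have -(10/69).
Factor out 2: 10 = 2·5. Since 69 ≡ 5 (mod 8), (2/69) = -1. Now have (5/69).
5 ≡ 1 (mod 4), so quadratic reciprocity gives (5/69) = (69/5). Reduce: 69 ≡ 4 (mod 5). Now have (4/5).
Factor out 2: 4 = 2^2. Since 5 ≡ 5 (mod 8), (2/5) = -1, and (2/5)^2 = +1. Now have (1/5).
(1/5) = 1. Collecting the sign factors: 1.
Second factor (61/79):
61 ≡ 1 (mod 4), so quadratic reciprocity gives (61/79) = (79/61). Reduce: 79 ≡ 18 (mod 61). Now have (18/61).
Factor out 2: 18 = 2·9. Since 61 ≡ 5 (mod 8), (2/61) = -1. Now have -(9/61).
9 ≡ 1 (mod 4), so quadratic reciprocity gives (9/61) = (61/9). Reduce: 61 ≡ 7 (mod 9). Now have -(7/9).
9 ≡ 1 (mod 4), so quadratic reciprocity gives (7/9) = (9/7). Reduce: 9 ≡ 2 (mod 7). Now have -(2/7).
Factor out 2: 2 = 2. Since 7 ≡ 7 (mod 8), (2/7) = +1. Now have -(1/7).
(1/7) = 1. Collecting the sign factors: -1.
Product: (1)·(-1) = -1.

-1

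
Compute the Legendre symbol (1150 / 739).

1

Reduce the numerator: 1150 ≡ 411 (mod 739), so (1150 / 739) = (411 / 739).
Both 411 ≡ 3 and 739 ≡ 3 (mod 4), so reciprocity gives (411 / 739) = -(739 / 411). Reduce: 739 ≡ 328 (mod 411). Now have -(328 / 411).
Factor out 2: 328 = 2^3·41. Since 411 ≡ 3 (mod 8), (2 / 411) = -1, and (2 / 411)^3 = -1. Now have (41 / 411).
41 ≡ 1 (mod 4), so quadratic reciprocity gives (41 / 411) = (411 / 41). Reduce: 411 ≡ 1 (mod 41). Now have (1 / 41).
(1 / 41) = 1. Collecting the sign factors: 1.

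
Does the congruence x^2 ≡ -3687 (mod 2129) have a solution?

Reduce the numerator: -3687 ≡ 571 (mod 2129), so (-3687/2129) = (571/2129).
2129 ≡ 1 (mod 4), so quadratic reciprocity gives (571/2129) = (2129/571). Reduce: 2129 ≡ 416 (mod 571). Now have (416/571).
Factor out 2: 416 = 2^5·13. Since 571 ≡ 3 (mod 8), (2/571) = -1, and (2/571)^5 = -1. Now have -(13/571).
13 ≡ 1 (mod 4), so quadratic reciprocity gives (13/571) = (571/13). Reduce: 571 ≡ 12 (mod 13). Now have -(12/13).
Factor out 2: 12 = 2^2·3. Since 13 ≡ 5 (mod 8), (2/13) = -1, and (2/13)^2 = +1. Now have -(3/13).
13 ≡ 1 (mod 4), so quadratic reciprocity gives (3/13) = (13/3). Reduce: 13 ≡ 1 (mod 3). Now have -(1/3).
(1/3) = 1. Collecting the sign factors: -1.
(-3687/2129) = -1, and 2129 is prime, so -3687 is not a quadratic residue mod 2129.

no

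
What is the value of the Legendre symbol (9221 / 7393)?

1

(9221 / 7393)
  = (1828 / 7393)    [9221 ≡ 1828 mod 7393]
  = (457 / 7393)    [7393 ≡ 1 mod 8 ⇒ (2 / 7393)^2 = +1]
  = (7393 / 457)    [QR: 457 ≡ 1 mod 4, sign kept]
  = (81 / 457)    [7393 ≡ 81 mod 457]
  = (457 / 81)    [QR: 81 ≡ 1 mod 4, sign kept]
  = (52 / 81)    [457 ≡ 52 mod 81]
  = (13 / 81)    [81 ≡ 1 mod 8 ⇒ (2 / 81)^2 = +1]
  = (81 / 13)    [QR: 13 ≡ 1 mod 4, sign kept]
  = (3 / 13)    [81 ≡ 3 mod 13]
  = (13 / 3)    [QR: 13 ≡ 1 mod 4, sign kept]
  = (1 / 3)    [13 ≡ 1 mod 3]
  = 1    [(1 / 3) = 1]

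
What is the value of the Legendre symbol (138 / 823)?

(138 / 823)
  = (69 / 823)    [823 ≡ 7 mod 8 ⇒ (2 / 823) = +1]
  = (823 / 69)    [QR: 69 ≡ 1 mod 4, sign kept]
  = (64 / 69)    [823 ≡ 64 mod 69]
  = (1 / 69)    [69 ≡ 5 mod 8 ⇒ (2 / 69)^6 = +1]
  = 1    [(1 / 69) = 1]

1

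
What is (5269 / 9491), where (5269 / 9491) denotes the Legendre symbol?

(5269 / 9491)
  = (9491 / 5269)    [QR: 5269 ≡ 1 mod 4, sign kept]
  = (4222 / 5269)    [9491 ≡ 4222 mod 5269]
  = -(2111 / 5269)    [5269 ≡ 5 mod 8 ⇒ (2 / 5269) = -1]
  = -(5269 / 2111)    [QR: 5269 ≡ 1 mod 4, sign kept]
  = -(1047 / 2111)    [5269 ≡ 1047 mod 2111]
  = (2111 / 1047)    [QR: both ≡ 3 mod 4, sign flips]
  = (17 / 1047)    [2111 ≡ 17 mod 1047]
  = (1047 / 17)    [QR: 17 ≡ 1 mod 4, sign kept]
  = (10 / 17)    [1047 ≡ 10 mod 17]
  = (5 / 17)    [17 ≡ 1 mod 8 ⇒ (2 / 17) = +1]
  = (17 / 5)    [QR: 5 ≡ 1 mod 4, sign kept]
  = (2 / 5)    [17 ≡ 2 mod 5]
  = -(1 / 5)    [5 ≡ 5 mod 8 ⇒ (2 / 5) = -1]
  = -1    [(1 / 5) = 1]

-1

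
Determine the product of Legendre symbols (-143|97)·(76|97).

By multiplicativity, (-143·76|97) = (-143|97)·(76|97).
First factor (-143|97):
Pull out -1: (-143|97) = (-1|97)·(143|97). Since 97 ≡ 1 (mod 4), (-1|97) = +1. Now have (143|97).
Reduce the numerator: 143 ≡ 46 (mod 97), so (143|97) = (46|97).
Factor out 2: 46 = 2·23. Since 97 ≡ 1 (mod 8), (2|97) = +1. Now have (23|97).
97 ≡ 1 (mod 4), so quadratic reciprocity gives (23|97) = (97|23). Reduce: 97 ≡ 5 (mod 23). Now have (5|23).
5 ≡ 1 (mod 4), so quadratic reciprocity gives (5|23) = (23|5). Reduce: 23 ≡ 3 (mod 5). Now have (3|5).
5 ≡ 1 (mod 4), so quadratic reciprocity gives (3|5) = (5|3). Reduce: 5 ≡ 2 (mod 3). Now have (2|3).
Factor out 2: 2 = 2. Since 3 ≡ 3 (mod 8), (2|3) = -1. Now have -(1|3).
(1|3) = 1. Collecting the sign factors: -1.
Second factor (76|97):
Factor out 2: 76 = 2^2·19. Since 97 ≡ 1 (mod 8), (2|97) = +1, and (2|97)^2 = +1. Now have (19|97).
97 ≡ 1 (mod 4), so quadratic reciprocity gives (19|97) = (97|19). Reduce: 97 ≡ 2 (mod 19). Now have (2|19).
Factor out 2: 2 = 2. Since 19 ≡ 3 (mod 8), (2|19) = -1. Now have -(1|19).
(1|19) = 1. Collecting the sign factors: -1.
Product: (-1)·(-1) = 1.

1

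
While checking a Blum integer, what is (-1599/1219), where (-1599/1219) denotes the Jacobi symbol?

(-1599/1219)
  = (839/1219)    [-1599 ≡ 839 mod 1219]
  = -(1219/839)    [QR: both ≡ 3 mod 4, sign flips]
  = -(380/839)    [1219 ≡ 380 mod 839]
  = -(95/839)    [839 ≡ 7 mod 8 ⇒ (2/839)^2 = +1]
  = (839/95)    [QR: both ≡ 3 mod 4, sign flips]
  = (79/95)    [839 ≡ 79 mod 95]
  = -(95/79)    [QR: both ≡ 3 mod 4, sign flips]
  = -(16/79)    [95 ≡ 16 mod 79]
  = -(1/79)    [79 ≡ 7 mod 8 ⇒ (2/79)^4 = +1]
  = -1    [(1/79) = 1]

-1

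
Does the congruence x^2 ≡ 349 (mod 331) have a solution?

Reduce the numerator: 349 ≡ 18 (mod 331), so (349|331) = (18|331).
Factor out 2: 18 = 2·9. Since 331 ≡ 3 (mod 8), (2|331) = -1. Now have -(9|331).
9 ≡ 1 (mod 4), so quadratic reciprocity gives (9|331) = (331|9). Reduce: 331 ≡ 7 (mod 9). Now have -(7|9).
9 ≡ 1 (mod 4), so quadratic reciprocity gives (7|9) = (9|7). Reduce: 9 ≡ 2 (mod 7). Now have -(2|7).
Factor out 2: 2 = 2. Since 7 ≡ 7 (mod 8), (2|7) = +1. Now have -(1|7).
(1|7) = 1. Collecting the sign factors: -1.
The Legendre symbol is -1, so x^2 ≡ 349 (mod 331) has no solution.

no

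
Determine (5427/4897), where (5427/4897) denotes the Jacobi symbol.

Reduce the numerator: 5427 ≡ 530 (mod 4897), so (5427/4897) = (530/4897).
Factor out 2: 530 = 2·265. Since 4897 ≡ 1 (mod 8), (2/4897) = +1. Now have (265/4897).
265 ≡ 1 (mod 4), so quadratic reciprocity gives (265/4897) = (4897/265). Reduce: 4897 ≡ 127 (mod 265). Now have (127/265).
265 ≡ 1 (mod 4), so quadratic reciprocity gives (127/265) = (265/127). Reduce: 265 ≡ 11 (mod 127). Now have (11/127).
Both 11 ≡ 3 and 127 ≡ 3 (mod 4), so reciprocity gives (11/127) = -(127/11). Reduce: 127 ≡ 6 (mod 11). Now have -(6/11).
Factor out 2: 6 = 2·3. Since 11 ≡ 3 (mod 8), (2/11) = -1. Now have (3/11).
Both 3 ≡ 3 and 11 ≡ 3 (mod 4), so reciprocity gives (3/11) = -(11/3). Reduce: 11 ≡ 2 (mod 3). Now have -(2/3).
Factor out 2: 2 = 2. Since 3 ≡ 3 (mod 8), (2/3) = -1. Now have (1/3).
(1/3) = 1. Collecting the sign factors: 1.

1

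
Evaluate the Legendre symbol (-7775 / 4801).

Pull out -1: (-7775 / 4801) = (-1 / 4801)·(7775 / 4801). Since 4801 ≡ 1 (mod 4), (-1 / 4801) = +1. Now have (7775 / 4801).
Reduce the numerator: 7775 ≡ 2974 (mod 4801), so (7775 / 4801) = (2974 / 4801).
Factor out 2: 2974 = 2·1487. Since 4801 ≡ 1 (mod 8), (2 / 4801) = +1. Now have (1487 / 4801).
4801 ≡ 1 (mod 4), so quadratic reciprocity gives (1487 / 4801) = (4801 / 1487). Reduce: 4801 ≡ 340 (mod 1487). Now have (340 / 1487).
Factor out 2: 340 = 2^2·85. Since 1487 ≡ 7 (mod 8), (2 / 1487) = +1, and (2 / 1487)^2 = +1. Now have (85 / 1487).
85 ≡ 1 (mod 4), so quadratic reciprocity gives (85 / 1487) = (1487 / 85). Reduce: 1487 ≡ 42 (mod 85). Now have (42 / 85).
Factor out 2: 42 = 2·21. Since 85 ≡ 5 (mod 8), (2 / 85) = -1. Now have -(21 / 85).
21 ≡ 1 (mod 4), so quadratic reciprocity gives (21 / 85) = (85 / 21). Reduce: 85 ≡ 1 (mod 21). Now have -(1 / 21).
(1 / 21) = 1. Collecting the sign factors: -1.

-1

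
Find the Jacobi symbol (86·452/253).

1

By multiplicativity, (86·452/253) = (86/253)·(452/253).
First factor (86/253):
Factor out 2: 86 = 2·43. Since 253 ≡ 5 (mod 8), (2/253) = -1. Now have -(43/253).
253 ≡ 1 (mod 4), so quadratic reciprocity gives (43/253) = (253/43). Reduce: 253 ≡ 38 (mod 43). Now have -(38/43).
Factor out 2: 38 = 2·19. Since 43 ≡ 3 (mod 8), (2/43) = -1. Now have (19/43).
Both 19 ≡ 3 and 43 ≡ 3 (mod 4), so reciprocity gives (19/43) = -(43/19). Reduce: 43 ≡ 5 (mod 19). Now have -(5/19).
5 ≡ 1 (mod 4), so quadratic reciprocity gives (5/19) = (19/5). Reduce: 19 ≡ 4 (mod 5). Now have -(4/5).
Factor out 2: 4 = 2^2. Since 5 ≡ 5 (mod 8), (2/5) = -1, and (2/5)^2 = +1. Now have -(1/5).
(1/5) = 1. Collecting the sign factors: -1.
Second factor (452/253):
Reduce the numerator: 452 ≡ 199 (mod 253), so (452/253) = (199/253).
253 ≡ 1 (mod 4), so quadratic reciprocity gives (199/253) = (253/199). Reduce: 253 ≡ 54 (mod 199). Now have (54/199).
Factor out 2: 54 = 2·27. Since 199 ≡ 7 (mod 8), (2/199) = +1. Now have (27/199).
Both 27 ≡ 3 and 199 ≡ 3 (mod 4), so reciprocity gives (27/199) = -(199/27). Reduce: 199 ≡ 10 (mod 27). Now have -(10/27).
Factor out 2: 10 = 2·5. Since 27 ≡ 3 (mod 8), (2/27) = -1. Now have (5/27).
5 ≡ 1 (mod 4), so quadratic reciprocity gives (5/27) = (27/5). Reduce: 27 ≡ 2 (mod 5). Now have (2/5).
Factor out 2: 2 = 2. Since 5 ≡ 5 (mod 8), (2/5) = -1. Now have -(1/5).
(1/5) = 1. Collecting the sign factors: -1.
Product: (-1)·(-1) = 1.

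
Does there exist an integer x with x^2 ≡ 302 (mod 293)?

yes

(302|293)
  = (9|293)    [302 ≡ 9 mod 293]
  = (293|9)    [QR: 9 ≡ 1 mod 4, sign kept]
  = (5|9)    [293 ≡ 5 mod 9]
  = (9|5)    [QR: 5 ≡ 1 mod 4, sign kept]
  = (4|5)    [9 ≡ 4 mod 5]
  = (1|5)    [5 ≡ 5 mod 8 ⇒ (2|5)^2 = +1]
  = 1    [(1|5) = 1]
(302|293) = 1, and 293 is prime, so 302 is a quadratic residue mod 293.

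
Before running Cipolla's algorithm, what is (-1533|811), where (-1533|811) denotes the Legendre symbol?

Pull out -1: (-1533|811) = (-1|811)·(1533|811). Since 811 ≡ 3 (mod 4), (-1|811) = -1. Now have -(1533|811).
Reduce the numerator: 1533 ≡ 722 (mod 811), so (1533|811) = (722|811).
Factor out 2: 722 = 2·361. Since 811 ≡ 3 (mod 8), (2|811) = -1. Now have (361|811).
361 ≡ 1 (mod 4), so quadratic reciprocity gives (361|811) = (811|361). Reduce: 811 ≡ 89 (mod 361). Now have (89|361).
89 ≡ 1 (mod 4), so quadratic reciprocity gives (89|361) = (361|89). Reduce: 361 ≡ 5 (mod 89). Now have (5|89).
5 ≡ 1 (mod 4), so quadratic reciprocity gives (5|89) = (89|5). Reduce: 89 ≡ 4 (mod 5). Now have (4|5).
Factor out 2: 4 = 2^2. Since 5 ≡ 5 (mod 8), (2|5) = -1, and (2|5)^2 = +1. Now have (1|5).
(1|5) = 1. Collecting the sign factors: 1.

1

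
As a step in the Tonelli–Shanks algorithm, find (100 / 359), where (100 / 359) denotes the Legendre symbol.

(100 / 359)
  = (25 / 359)    [359 ≡ 7 mod 8 ⇒ (2 / 359)^2 = +1]
  = (359 / 25)    [QR: 25 ≡ 1 mod 4, sign kept]
  = (9 / 25)    [359 ≡ 9 mod 25]
  = (25 / 9)    [QR: 9 ≡ 1 mod 4, sign kept]
  = (7 / 9)    [25 ≡ 7 mod 9]
  = (9 / 7)    [QR: 9 ≡ 1 mod 4, sign kept]
  = (2 / 7)    [9 ≡ 2 mod 7]
  = (1 / 7)    [7 ≡ 7 mod 8 ⇒ (2 / 7) = +1]
  = 1    [(1 / 7) = 1]

1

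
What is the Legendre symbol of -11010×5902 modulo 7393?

By multiplicativity, (-11010·5902/7393) = (-11010/7393)·(5902/7393).
First factor (-11010/7393):
Reduce the numerator: -11010 ≡ 3776 (mod 7393), so (-11010/7393) = (3776/7393).
Factor out 2: 3776 = 2^6·59. Since 7393 ≡ 1 (mod 8), (2/7393) = +1, and (2/7393)^6 = +1. Now have (59/7393).
7393 ≡ 1 (mod 4), so quadratic reciprocity gives (59/7393) = (7393/59). Reduce: 7393 ≡ 18 (mod 59). Now have (18/59).
Factor out 2: 18 = 2·9. Since 59 ≡ 3 (mod 8), (2/59) = -1. Now have -(9/59).
9 ≡ 1 (mod 4), so quadratic reciprocity gives (9/59) = (59/9). Reduce: 59 ≡ 5 (mod 9). Now have -(5/9).
5 ≡ 1 (mod 4), so quadratic reciprocity gives (5/9) = (9/5). Reduce: 9 ≡ 4 (mod 5). Now have -(4/5).
Factor out 2: 4 = 2^2. Since 5 ≡ 5 (mod 8), (2/5) = -1, and (2/5)^2 = +1. Now have -(1/5).
(1/5) = 1. Collecting the sign factors: -1.
Second factor (5902/7393):
Factor out 2: 5902 = 2·2951. Since 7393 ≡ 1 (mod 8), (2/7393) = +1. Now have (2951/7393).
7393 ≡ 1 (mod 4), so quadratic reciprocity gives (2951/7393) = (7393/2951). Reduce: 7393 ≡ 1491 (mod 2951). Now have (1491/2951).
Both 1491 ≡ 3 and 2951 ≡ 3 (mod 4), so reciprocity gives (1491/2951) = -(2951/1491). Reduce: 2951 ≡ 1460 (mod 1491). Now have -(1460/1491).
Factor out 2: 1460 = 2^2·365. Since 1491 ≡ 3 (mod 8), (2/1491) = -1, and (2/1491)^2 = +1. Now have -(365/1491).
365 ≡ 1 (mod 4), so quadratic reciprocity gives (365/1491) = (1491/365). Reduce: 1491 ≡ 31 (mod 365). Now have -(31/365).
365 ≡ 1 (mod 4), so quadratic reciprocity gives (31/365) = (365/31). Reduce: 365 ≡ 24 (mod 31). Now have -(24/31).
Factor out 2: 24 = 2^3·3. Since 31 ≡ 7 (mod 8), (2/31) = +1, and (2/31)^3 = +1. Now have -(3/31).
Both 3 ≡ 3 and 31 ≡ 3 (mod 4), so reciprocity gives (3/31) = -(31/3). Reduce: 31 ≡ 1 (mod 3). Now have (1/3).
(1/3) = 1. Collecting the sign factors: 1.
Product: (-1)·(1) = -1.

-1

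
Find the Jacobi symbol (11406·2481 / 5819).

1

By multiplicativity, (11406·2481 / 5819) = (11406 / 5819)·(2481 / 5819).
First factor (11406 / 5819):
Reduce the numerator: 11406 ≡ 5587 (mod 5819), so (11406 / 5819) = (5587 / 5819).
Both 5587 ≡ 3 and 5819 ≡ 3 (mod 4), so reciprocity gives (5587 / 5819) = -(5819 / 5587). Reduce: 5819 ≡ 232 (mod 5587). Now have -(232 / 5587).
Factor out 2: 232 = 2^3·29. Since 5587 ≡ 3 (mod 8), (2 / 5587) = -1, and (2 / 5587)^3 = -1. Now have (29 / 5587).
29 ≡ 1 (mod 4), so quadratic reciprocity gives (29 / 5587) = (5587 / 29). Reduce: 5587 ≡ 19 (mod 29). Now have (19 / 29).
29 ≡ 1 (mod 4), so quadratic reciprocity gives (19 / 29) = (29 / 19). Reduce: 29 ≡ 10 (mod 19). Now have (10 / 19).
Factor out 2: 10 = 2·5. Since 19 ≡ 3 (mod 8), (2 / 19) = -1. Now have -(5 / 19).
5 ≡ 1 (mod 4), so quadratic reciprocity gives (5 / 19) = (19 / 5). Reduce: 19 ≡ 4 (mod 5). Now have -(4 / 5).
Factor out 2: 4 = 2^2. Since 5 ≡ 5 (mod 8), (2 / 5) = -1, and (2 / 5)^2 = +1. Now have -(1 / 5).
(1 / 5) = 1. Collecting the sign factors: -1.
Second factor (2481 / 5819):
2481 ≡ 1 (mod 4), so quadratic reciprocity gives (2481 / 5819) = (5819 / 2481). Reduce: 5819 ≡ 857 (mod 2481). Now have (857 / 2481).
857 ≡ 1 (mod 4), so quadratic reciprocity gives (857 / 2481) = (2481 / 857). Reduce: 2481 ≡ 767 (mod 857). Now have (767 / 857).
857 ≡ 1 (mod 4), so quadratic reciprocity gives (767 / 857) = (857 / 767). Reduce: 857 ≡ 90 (mod 767). Now have (90 / 767).
Factor out 2: 90 = 2·45. Since 767 ≡ 7 (mod 8), (2 / 767) = +1. Now have (45 / 767).
45 ≡ 1 (mod 4), so quadratic reciprocity gives (45 / 767) = (767 / 45). Reduce: 767 ≡ 2 (mod 45). Now have (2 / 45).
Factor out 2: 2 = 2. Since 45 ≡ 5 (mod 8), (2 / 45) = -1. Now have -(1 / 45).
(1 / 45) = 1. Collecting the sign factors: -1.
Product: (-1)·(-1) = 1.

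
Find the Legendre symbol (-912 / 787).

1

(-912 / 787)
  = -(912 / 787)    [787 ≡ 3 mod 4 ⇒ (-1 / 787) = -1]
  = -(125 / 787)    [912 ≡ 125 mod 787]
  = -(787 / 125)    [QR: 125 ≡ 1 mod 4, sign kept]
  = -(37 / 125)    [787 ≡ 37 mod 125]
  = -(125 / 37)    [QR: 37 ≡ 1 mod 4, sign kept]
  = -(14 / 37)    [125 ≡ 14 mod 37]
  = (7 / 37)    [37 ≡ 5 mod 8 ⇒ (2 / 37) = -1]
  = (37 / 7)    [QR: 37 ≡ 1 mod 4, sign kept]
  = (2 / 7)    [37 ≡ 2 mod 7]
  = (1 / 7)    [7 ≡ 7 mod 8 ⇒ (2 / 7) = +1]
  = 1    [(1 / 7) = 1]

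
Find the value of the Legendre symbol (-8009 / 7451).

1

(-8009 / 7451)
  = -(8009 / 7451)    [7451 ≡ 3 mod 4 ⇒ (-1 / 7451) = -1]
  = -(558 / 7451)    [8009 ≡ 558 mod 7451]
  = (279 / 7451)    [7451 ≡ 3 mod 8 ⇒ (2 / 7451) = -1]
  = -(7451 / 279)    [QR: both ≡ 3 mod 4, sign flips]
  = -(197 / 279)    [7451 ≡ 197 mod 279]
  = -(279 / 197)    [QR: 197 ≡ 1 mod 4, sign kept]
  = -(82 / 197)    [279 ≡ 82 mod 197]
  = (41 / 197)    [197 ≡ 5 mod 8 ⇒ (2 / 197) = -1]
  = (197 / 41)    [QR: 41 ≡ 1 mod 4, sign kept]
  = (33 / 41)    [197 ≡ 33 mod 41]
  = (41 / 33)    [QR: 33 ≡ 1 mod 4, sign kept]
  = (8 / 33)    [41 ≡ 8 mod 33]
  = (1 / 33)    [33 ≡ 1 mod 8 ⇒ (2 / 33)^3 = +1]
  = 1    [(1 / 33) = 1]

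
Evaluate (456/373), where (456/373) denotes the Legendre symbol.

Reduce the numerator: 456 ≡ 83 (mod 373), so (456/373) = (83/373).
373 ≡ 1 (mod 4), so quadratic reciprocity gives (83/373) = (373/83). Reduce: 373 ≡ 41 (mod 83). Now have (41/83).
41 ≡ 1 (mod 4), so quadratic reciprocity gives (41/83) = (83/41). Reduce: 83 ≡ 1 (mod 41). Now have (1/41).
(1/41) = 1. Collecting the sign factors: 1.

1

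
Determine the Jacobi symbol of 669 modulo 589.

Reduce the numerator: 669 ≡ 80 (mod 589), so (669/589) = (80/589).
Factor out 2: 80 = 2^4·5. Since 589 ≡ 5 (mod 8), (2/589) = -1, and (2/589)^4 = +1. Now have (5/589).
5 ≡ 1 (mod 4), so quadratic reciprocity gives (5/589) = (589/5). Reduce: 589 ≡ 4 (mod 5). Now have (4/5).
Factor out 2: 4 = 2^2. Since 5 ≡ 5 (mod 8), (2/5) = -1, and (2/5)^2 = +1. Now have (1/5).
(1/5) = 1. Collecting the sign factors: 1.

1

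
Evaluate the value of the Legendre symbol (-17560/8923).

(-17560/8923)
  = (286/8923)    [-17560 ≡ 286 mod 8923]
  = -(143/8923)    [8923 ≡ 3 mod 8 ⇒ (2/8923) = -1]
  = (8923/143)    [QR: both ≡ 3 mod 4, sign flips]
  = (57/143)    [8923 ≡ 57 mod 143]
  = (143/57)    [QR: 57 ≡ 1 mod 4, sign kept]
  = (29/57)    [143 ≡ 29 mod 57]
  = (57/29)    [QR: 29 ≡ 1 mod 4, sign kept]
  = (28/29)    [57 ≡ 28 mod 29]
  = (7/29)    [29 ≡ 5 mod 8 ⇒ (2/29)^2 = +1]
  = (29/7)    [QR: 29 ≡ 1 mod 4, sign kept]
  = (1/7)    [29 ≡ 1 mod 7]
  = 1    [(1/7) = 1]

1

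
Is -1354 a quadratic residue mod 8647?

(-1354|8647)
  = (7293|8647)    [-1354 ≡ 7293 mod 8647]
  = (8647|7293)    [QR: 7293 ≡ 1 mod 4, sign kept]
  = (1354|7293)    [8647 ≡ 1354 mod 7293]
  = -(677|7293)    [7293 ≡ 5 mod 8 ⇒ (2|7293) = -1]
  = -(7293|677)    [QR: 677 ≡ 1 mod 4, sign kept]
  = -(523|677)    [7293 ≡ 523 mod 677]
  = -(677|523)    [QR: 677 ≡ 1 mod 4, sign kept]
  = -(154|523)    [677 ≡ 154 mod 523]
  = (77|523)    [523 ≡ 3 mod 8 ⇒ (2|523) = -1]
  = (523|77)    [QR: 77 ≡ 1 mod 4, sign kept]
  = (61|77)    [523 ≡ 61 mod 77]
  = (77|61)    [QR: 61 ≡ 1 mod 4, sign kept]
  = (16|61)    [77 ≡ 16 mod 61]
  = (1|61)    [61 ≡ 5 mod 8 ⇒ (2|61)^4 = +1]
  = 1    [(1|61) = 1]
The Legendre symbol is 1, so x^2 ≡ -1354 (mod 8647) has solution.

yes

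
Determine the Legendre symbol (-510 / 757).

1

(-510 / 757)
  = (247 / 757)    [-510 ≡ 247 mod 757]
  = (757 / 247)    [QR: 757 ≡ 1 mod 4, sign kept]
  = (16 / 247)    [757 ≡ 16 mod 247]
  = (1 / 247)    [247 ≡ 7 mod 8 ⇒ (2 / 247)^4 = +1]
  = 1    [(1 / 247) = 1]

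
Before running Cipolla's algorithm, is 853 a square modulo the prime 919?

(853/919)
  = (919/853)    [QR: 853 ≡ 1 mod 4, sign kept]
  = (66/853)    [919 ≡ 66 mod 853]
  = -(33/853)    [853 ≡ 5 mod 8 ⇒ (2/853) = -1]
  = -(853/33)    [QR: 33 ≡ 1 mod 4, sign kept]
  = -(28/33)    [853 ≡ 28 mod 33]
  = -(7/33)    [33 ≡ 1 mod 8 ⇒ (2/33)^2 = +1]
  = -(33/7)    [QR: 33 ≡ 1 mod 4, sign kept]
  = -(5/7)    [33 ≡ 5 mod 7]
  = -(7/5)    [QR: 5 ≡ 1 mod 4, sign kept]
  = -(2/5)    [7 ≡ 2 mod 5]
  = (1/5)    [5 ≡ 5 mod 8 ⇒ (2/5) = -1]
  = 1    [(1/5) = 1]
The Legendre symbol is 1, so x^2 ≡ 853 (mod 919) has solution.

yes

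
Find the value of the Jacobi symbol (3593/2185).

Reduce the numerator: 3593 ≡ 1408 (mod 2185), so (3593/2185) = (1408/2185).
Factor out 2: 1408 = 2^7·11. Since 2185 ≡ 1 (mod 8), (2/2185) = +1, and (2/2185)^7 = +1. Now have (11/2185).
2185 ≡ 1 (mod 4), so quadratic reciprocity gives (11/2185) = (2185/11). Reduce: 2185 ≡ 7 (mod 11). Now have (7/11).
Both 7 ≡ 3 and 11 ≡ 3 (mod 4), so reciprocity gives (7/11) = -(11/7). Reduce: 11 ≡ 4 (mod 7). Now have -(4/7).
Factor out 2: 4 = 2^2. Since 7 ≡ 7 (mod 8), (2/7) = +1, and (2/7)^2 = +1. Now have -(1/7).
(1/7) = 1. Collecting the sign factors: -1.

-1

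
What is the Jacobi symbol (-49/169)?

1

Reduce the numerator: -49 ≡ 120 (mod 169), so (-49/169) = (120/169).
Factor out 2: 120 = 2^3·15. Since 169 ≡ 1 (mod 8), (2/169) = +1, and (2/169)^3 = +1. Now have (15/169).
169 ≡ 1 (mod 4), so quadratic reciprocity gives (15/169) = (169/15). Reduce: 169 ≡ 4 (mod 15). Now have (4/15).
Factor out 2: 4 = 2^2. Since 15 ≡ 7 (mod 8), (2/15) = +1, and (2/15)^2 = +1. Now have (1/15).
(1/15) = 1. Collecting the sign factors: 1.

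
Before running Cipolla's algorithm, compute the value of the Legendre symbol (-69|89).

1

(-69|89)
  = (20|89)    [-69 ≡ 20 mod 89]
  = (5|89)    [89 ≡ 1 mod 8 ⇒ (2|89)^2 = +1]
  = (89|5)    [QR: 5 ≡ 1 mod 4, sign kept]
  = (4|5)    [89 ≡ 4 mod 5]
  = (1|5)    [5 ≡ 5 mod 8 ⇒ (2|5)^2 = +1]
  = 1    [(1|5) = 1]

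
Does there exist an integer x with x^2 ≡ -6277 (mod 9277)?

yes

(-6277|9277)
  = (3000|9277)    [-6277 ≡ 3000 mod 9277]
  = -(375|9277)    [9277 ≡ 5 mod 8 ⇒ (2|9277)^3 = -1]
  = -(9277|375)    [QR: 9277 ≡ 1 mod 4, sign kept]
  = -(277|375)    [9277 ≡ 277 mod 375]
  = -(375|277)    [QR: 277 ≡ 1 mod 4, sign kept]
  = -(98|277)    [375 ≡ 98 mod 277]
  = (49|277)    [277 ≡ 5 mod 8 ⇒ (2|277) = -1]
  = (277|49)    [QR: 49 ≡ 1 mod 4, sign kept]
  = (32|49)    [277 ≡ 32 mod 49]
  = (1|49)    [49 ≡ 1 mod 8 ⇒ (2|49)^5 = +1]
  = 1    [(1|49) = 1]
The Legendre symbol is 1, so x^2 ≡ -6277 (mod 9277) has solution.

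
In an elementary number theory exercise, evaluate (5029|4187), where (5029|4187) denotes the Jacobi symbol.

(5029|4187)
  = (842|4187)    [5029 ≡ 842 mod 4187]
  = -(421|4187)    [4187 ≡ 3 mod 8 ⇒ (2|4187) = -1]
  = -(4187|421)    [QR: 421 ≡ 1 mod 4, sign kept]
  = -(398|421)    [4187 ≡ 398 mod 421]
  = (199|421)    [421 ≡ 5 mod 8 ⇒ (2|421) = -1]
  = (421|199)    [QR: 421 ≡ 1 mod 4, sign kept]
  = (23|199)    [421 ≡ 23 mod 199]
  = -(199|23)    [QR: both ≡ 3 mod 4, sign flips]
  = -(15|23)    [199 ≡ 15 mod 23]
  = (23|15)    [QR: both ≡ 3 mod 4, sign flips]
  = (8|15)    [23 ≡ 8 mod 15]
  = (1|15)    [15 ≡ 7 mod 8 ⇒ (2|15)^3 = +1]
  = 1    [(1|15) = 1]

1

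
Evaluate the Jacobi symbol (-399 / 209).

0

Pull out -1: (-399 / 209) = (-1 / 209)·(399 / 209). Since 209 ≡ 1 (mod 4), (-1 / 209) = +1. Now have (399 / 209).
Reduce the numerator: 399 ≡ 190 (mod 209), so (399 / 209) = (190 / 209).
Factor out 2: 190 = 2·95. Since 209 ≡ 1 (mod 8), (2 / 209) = +1. Now have (95 / 209).
209 ≡ 1 (mod 4), so quadratic reciprocity gives (95 / 209) = (209 / 95). Reduce: 209 ≡ 19 (mod 95). Now have (19 / 95).
Both 19 ≡ 3 and 95 ≡ 3 (mod 4), so reciprocity gives (19 / 95) = -(95 / 19). Reduce: 95 ≡ 0 (mod 19). Now have -(0 / 19).
The numerator is now 0 with denominator 19 > 1: the symbol is 0.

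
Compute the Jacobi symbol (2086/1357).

(2086/1357)
  = (729/1357)    [2086 ≡ 729 mod 1357]
  = (1357/729)    [QR: 729 ≡ 1 mod 4, sign kept]
  = (628/729)    [1357 ≡ 628 mod 729]
  = (157/729)    [729 ≡ 1 mod 8 ⇒ (2/729)^2 = +1]
  = (729/157)    [QR: 157 ≡ 1 mod 4, sign kept]
  = (101/157)    [729 ≡ 101 mod 157]
  = (157/101)    [QR: 101 ≡ 1 mod 4, sign kept]
  = (56/101)    [157 ≡ 56 mod 101]
  = -(7/101)    [101 ≡ 5 mod 8 ⇒ (2/101)^3 = -1]
  = -(101/7)    [QR: 101 ≡ 1 mod 4, sign kept]
  = -(3/7)    [101 ≡ 3 mod 7]
  = (7/3)    [QR: both ≡ 3 mod 4, sign flips]
  = (1/3)    [7 ≡ 1 mod 3]
  = 1    [(1/3) = 1]

1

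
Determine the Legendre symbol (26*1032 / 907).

By multiplicativity, (26·1032 / 907) = (26 / 907)·(1032 / 907).
First factor (26 / 907):
Factor out 2: 26 = 2·13. Since 907 ≡ 3 (mod 8), (2 / 907) = -1. Now have -(13 / 907).
13 ≡ 1 (mod 4), so quadratic reciprocity gives (13 / 907) = (907 / 13). Reduce: 907 ≡ 10 (mod 13). Now have -(10 / 13).
Factor out 2: 10 = 2·5. Since 13 ≡ 5 (mod 8), (2 / 13) = -1. Now have (5 / 13).
5 ≡ 1 (mod 4), so quadratic reciprocity gives (5 / 13) = (13 / 5). Reduce: 13 ≡ 3 (mod 5). Now have (3 / 5).
5 ≡ 1 (mod 4), so quadratic reciprocity gives (3 / 5) = (5 / 3). Reduce: 5 ≡ 2 (mod 3). Now have (2 / 3).
Factor out 2: 2 = 2. Since 3 ≡ 3 (mod 8), (2 / 3) = -1. Now have -(1 / 3).
(1 / 3) = 1. Collecting the sign factors: -1.
Second factor (1032 / 907):
Reduce the numerator: 1032 ≡ 125 (mod 907), so (1032 / 907) = (125 / 907).
125 ≡ 1 (mod 4), so quadratic reciprocity gives (125 / 907) = (907 / 125). Reduce: 907 ≡ 32 (mod 125). Now have (32 / 125).
Factor out 2: 32 = 2^5. Since 125 ≡ 5 (mod 8), (2 / 125) = -1, and (2 / 125)^5 = -1. Now have -(1 / 125).
(1 / 125) = 1. Collecting the sign factors: -1.
Product: (-1)·(-1) = 1.

1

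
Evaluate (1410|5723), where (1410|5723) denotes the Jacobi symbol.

Factor out 2: 1410 = 2·705. Since 5723 ≡ 3 (mod 8), (2|5723) = -1. Now have -(705|5723).
705 ≡ 1 (mod 4), so quadratic reciprocity gives (705|5723) = (5723|705). Reduce: 5723 ≡ 83 (mod 705). Now have -(83|705).
705 ≡ 1 (mod 4), so quadratic reciprocity gives (83|705) = (705|83). Reduce: 705 ≡ 41 (mod 83). Now have -(41|83).
41 ≡ 1 (mod 4), so quadratic reciprocity gives (41|83) = (83|41). Reduce: 83 ≡ 1 (mod 41). Now have -(1|41).
(1|41) = 1. Collecting the sign factors: -1.

-1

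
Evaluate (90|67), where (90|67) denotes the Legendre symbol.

1

(90|67)
  = (23|67)    [90 ≡ 23 mod 67]
  = -(67|23)    [QR: both ≡ 3 mod 4, sign flips]
  = -(21|23)    [67 ≡ 21 mod 23]
  = -(23|21)    [QR: 21 ≡ 1 mod 4, sign kept]
  = -(2|21)    [23 ≡ 2 mod 21]
  = (1|21)    [21 ≡ 5 mod 8 ⇒ (2|21) = -1]
  = 1    [(1|21) = 1]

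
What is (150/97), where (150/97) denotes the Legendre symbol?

Reduce the numerator: 150 ≡ 53 (mod 97), so (150/97) = (53/97).
53 ≡ 1 (mod 4), so quadratic reciprocity gives (53/97) = (97/53). Reduce: 97 ≡ 44 (mod 53). Now have (44/53).
Factor out 2: 44 = 2^2·11. Since 53 ≡ 5 (mod 8), (2/53) = -1, and (2/53)^2 = +1. Now have (11/53).
53 ≡ 1 (mod 4), so quadratic reciprocity gives (11/53) = (53/11). Reduce: 53 ≡ 9 (mod 11). Now have (9/11).
9 ≡ 1 (mod 4), so quadratic reciprocity gives (9/11) = (11/9). Reduce: 11 ≡ 2 (mod 9). Now have (2/9).
Factor out 2: 2 = 2. Since 9 ≡ 1 (mod 8), (2/9) = +1. Now have (1/9).
(1/9) = 1. Collecting the sign factors: 1.

1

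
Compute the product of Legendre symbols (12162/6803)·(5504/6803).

By multiplicativity, (12162·5504/6803) = (12162/6803)·(5504/6803).
First factor (12162/6803):
Reduce the numerator: 12162 ≡ 5359 (mod 6803), so (12162/6803) = (5359/6803).
Both 5359 ≡ 3 and 6803 ≡ 3 (mod 4), so reciprocity gives (5359/6803) = -(6803/5359). Reduce: 6803 ≡ 1444 (mod 5359). Now have -(1444/5359).
Factor out 2: 1444 = 2^2·361. Since 5359 ≡ 7 (mod 8), (2/5359) = +1, and (2/5359)^2 = +1. Now have -(361/5359).
361 ≡ 1 (mod 4), so quadratic reciprocity gives (361/5359) = (5359/361). Reduce: 5359 ≡ 305 (mod 361). Now have -(305/361).
305 ≡ 1 (mod 4), so quadratic reciprocity gives (305/361) = (361/305). Reduce: 361 ≡ 56 (mod 305). Now have -(56/305).
Factor out 2: 56 = 2^3·7. Since 305 ≡ 1 (mod 8), (2/305) = +1, and (2/305)^3 = +1. Now have -(7/305).
305 ≡ 1 (mod 4), so quadratic reciprocity gives (7/305) = (305/7). Reduce: 305 ≡ 4 (mod 7). Now have -(4/7).
Factor out 2: 4 = 2^2. Since 7 ≡ 7 (mod 8), (2/7) = +1, and (2/7)^2 = +1. Now have -(1/7).
(1/7) = 1. Collecting the sign factors: -1.
Second factor (5504/6803):
Factor out 2: 5504 = 2^7·43. Since 6803 ≡ 3 (mod 8), (2/6803) = -1, and (2/6803)^7 = -1. Now have -(43/6803).
Both 43 ≡ 3 and 6803 ≡ 3 (mod 4), so reciprocity gives (43/6803) = -(6803/43). Reduce: 6803 ≡ 9 (mod 43). Now have (9/43).
9 ≡ 1 (mod 4), so quadratic reciprocity gives (9/43) = (43/9). Reduce: 43 ≡ 7 (mod 9). Now have (7/9).
9 ≡ 1 (mod 4), so quadratic reciprocity gives (7/9) = (9/7). Reduce: 9 ≡ 2 (mod 7). Now have (2/7).
Factor out 2: 2 = 2. Since 7 ≡ 7 (mod 8), (2/7) = +1. Now have (1/7).
(1/7) = 1. Collecting the sign factors: 1.
Product: (-1)·(1) = -1.

-1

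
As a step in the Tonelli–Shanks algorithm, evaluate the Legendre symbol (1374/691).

(1374/691)
  = (683/691)    [1374 ≡ 683 mod 691]
  = -(691/683)    [QR: both ≡ 3 mod 4, sign flips]
  = -(8/683)    [691 ≡ 8 mod 683]
  = (1/683)    [683 ≡ 3 mod 8 ⇒ (2/683)^3 = -1]
  = 1    [(1/683) = 1]

1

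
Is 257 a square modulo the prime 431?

no

(257/431)
  = (431/257)    [QR: 257 ≡ 1 mod 4, sign kept]
  = (174/257)    [431 ≡ 174 mod 257]
  = (87/257)    [257 ≡ 1 mod 8 ⇒ (2/257) = +1]
  = (257/87)    [QR: 257 ≡ 1 mod 4, sign kept]
  = (83/87)    [257 ≡ 83 mod 87]
  = -(87/83)    [QR: both ≡ 3 mod 4, sign flips]
  = -(4/83)    [87 ≡ 4 mod 83]
  = -(1/83)    [83 ≡ 3 mod 8 ⇒ (2/83)^2 = +1]
  = -1    [(1/83) = 1]
The Legendre symbol is -1, so x^2 ≡ 257 (mod 431) has no solution.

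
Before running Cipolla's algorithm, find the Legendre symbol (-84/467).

-1

Pull out -1: (-84/467) = (-1/467)·(84/467). Since 467 ≡ 3 (mod 4), (-1/467) = -1. Now have -(84/467).
Factor out 2: 84 = 2^2·21. Since 467 ≡ 3 (mod 8), (2/467) = -1, and (2/467)^2 = +1. Now have -(21/467).
21 ≡ 1 (mod 4), so quadratic reciprocity gives (21/467) = (467/21). Reduce: 467 ≡ 5 (mod 21). Now have -(5/21).
5 ≡ 1 (mod 4), so quadratic reciprocity gives (5/21) = (21/5). Reduce: 21 ≡ 1 (mod 5). Now have -(1/5).
(1/5) = 1. Collecting the sign factors: -1.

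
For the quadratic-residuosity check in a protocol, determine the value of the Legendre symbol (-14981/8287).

(-14981/8287)
  = -(14981/8287)    [8287 ≡ 3 mod 4 ⇒ (-1/8287) = -1]
  = -(6694/8287)    [14981 ≡ 6694 mod 8287]
  = -(3347/8287)    [8287 ≡ 7 mod 8 ⇒ (2/8287) = +1]
  = (8287/3347)    [QR: both ≡ 3 mod 4, sign flips]
  = (1593/3347)    [8287 ≡ 1593 mod 3347]
  = (3347/1593)    [QR: 1593 ≡ 1 mod 4, sign kept]
  = (161/1593)    [3347 ≡ 161 mod 1593]
  = (1593/161)    [QR: 161 ≡ 1 mod 4, sign kept]
  = (144/161)    [1593 ≡ 144 mod 161]
  = (9/161)    [161 ≡ 1 mod 8 ⇒ (2/161)^4 = +1]
  = (161/9)    [QR: 9 ≡ 1 mod 4, sign kept]
  = (8/9)    [161 ≡ 8 mod 9]
  = (1/9)    [9 ≡ 1 mod 8 ⇒ (2/9)^3 = +1]
  = 1    [(1/9) = 1]

1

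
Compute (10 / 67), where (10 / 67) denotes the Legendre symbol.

Factor out 2: 10 = 2·5. Since 67 ≡ 3 (mod 8), (2 / 67) = -1. Now have -(5 / 67).
5 ≡ 1 (mod 4), so quadratic reciprocity gives (5 / 67) = (67 / 5). Reduce: 67 ≡ 2 (mod 5). Now have -(2 / 5).
Factor out 2: 2 = 2. Since 5 ≡ 5 (mod 8), (2 / 5) = -1. Now have (1 / 5).
(1 / 5) = 1. Collecting the sign factors: 1.

1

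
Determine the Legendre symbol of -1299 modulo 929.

Reduce the numerator: -1299 ≡ 559 (mod 929), so (-1299/929) = (559/929).
929 ≡ 1 (mod 4), so quadratic reciprocity gives (559/929) = (929/559). Reduce: 929 ≡ 370 (mod 559). Now have (370/559).
Factor out 2: 370 = 2·185. Since 559 ≡ 7 (mod 8), (2/559) = +1. Now have (185/559).
185 ≡ 1 (mod 4), so quadratic reciprocity gives (185/559) = (559/185). Reduce: 559 ≡ 4 (mod 185). Now have (4/185).
Factor out 2: 4 = 2^2. Since 185 ≡ 1 (mod 8), (2/185) = +1, and (2/185)^2 = +1. Now have (1/185).
(1/185) = 1. Collecting the sign factors: 1.

1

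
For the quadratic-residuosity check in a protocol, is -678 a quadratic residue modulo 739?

no

(-678|739)
  = (61|739)    [-678 ≡ 61 mod 739]
  = (739|61)    [QR: 61 ≡ 1 mod 4, sign kept]
  = (7|61)    [739 ≡ 7 mod 61]
  = (61|7)    [QR: 61 ≡ 1 mod 4, sign kept]
  = (5|7)    [61 ≡ 5 mod 7]
  = (7|5)    [QR: 5 ≡ 1 mod 4, sign kept]
  = (2|5)    [7 ≡ 2 mod 5]
  = -(1|5)    [5 ≡ 5 mod 8 ⇒ (2|5) = -1]
  = -1    [(1|5) = 1]
The Legendre symbol is -1, so x^2 ≡ -678 (mod 739) has no solution.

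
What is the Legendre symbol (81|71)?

1

Reduce the numerator: 81 ≡ 10 (mod 71), so (81|71) = (10|71).
Factor out 2: 10 = 2·5. Since 71 ≡ 7 (mod 8), (2|71) = +1. Now have (5|71).
5 ≡ 1 (mod 4), so quadratic reciprocity gives (5|71) = (71|5). Reduce: 71 ≡ 1 (mod 5). Now have (1|5).
(1|5) = 1. Collecting the sign factors: 1.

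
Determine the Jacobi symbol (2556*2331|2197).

By multiplicativity, (2556·2331|2197) = (2556|2197)·(2331|2197).
First factor (2556|2197):
Reduce the numerator: 2556 ≡ 359 (mod 2197), so (2556|2197) = (359|2197).
2197 ≡ 1 (mod 4), so quadratic reciprocity gives (359|2197) = (2197|359). Reduce: 2197 ≡ 43 (mod 359). Now have (43|359).
Both 43 ≡ 3 and 359 ≡ 3 (mod 4), so reciprocity gives (43|359) = -(359|43). Reduce: 359 ≡ 15 (mod 43). Now have -(15|43).
Both 15 ≡ 3 and 43 ≡ 3 (mod 4), so reciprocity gives (15|43) = -(43|15). Reduce: 43 ≡ 13 (mod 15). Now have (13|15).
13 ≡ 1 (mod 4), so quadratic reciprocity gives (13|15) = (15|13). Reduce: 15 ≡ 2 (mod 13). Now have (2|13).
Factor out 2: 2 = 2. Since 13 ≡ 5 (mod 8), (2|13) = -1. Now have -(1|13).
(1|13) = 1. Collecting the sign factors: -1.
Second factor (2331|2197):
Reduce the numerator: 2331 ≡ 134 (mod 2197), so (2331|2197) = (134|2197).
Factor out 2: 134 = 2·67. Since 2197 ≡ 5 (mod 8), (2|2197) = -1. Now have -(67|2197).
2197 ≡ 1 (mod 4), so quadratic reciprocity gives (67|2197) = (2197|67). Reduce: 2197 ≡ 53 (mod 67). Now have -(53|67).
53 ≡ 1 (mod 4), so quadratic reciprocity gives (53|67) = (67|53). Reduce: 67 ≡ 14 (mod 53). Now have -(14|53).
Factor out 2: 14 = 2·7. Since 53 ≡ 5 (mod 8), (2|53) = -1. Now have (7|53).
53 ≡ 1 (mod 4), so quadratic reciprocity gives (7|53) = (53|7). Reduce: 53 ≡ 4 (mod 7). Now have (4|7).
Factor out 2: 4 = 2^2. Since 7 ≡ 7 (mod 8), (2|7) = +1, and (2|7)^2 = +1. Now have (1|7).
(1|7) = 1. Collecting the sign factors: 1.
Product: (-1)·(1) = -1.

-1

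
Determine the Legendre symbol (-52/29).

1

Reduce the numerator: -52 ≡ 6 (mod 29), so (-52/29) = (6/29).
Factor out 2: 6 = 2·3. Since 29 ≡ 5 (mod 8), (2/29) = -1. Now have -(3/29).
29 ≡ 1 (mod 4), so quadratic reciprocity gives (3/29) = (29/3). Reduce: 29 ≡ 2 (mod 3). Now have -(2/3).
Factor out 2: 2 = 2. Since 3 ≡ 3 (mod 8), (2/3) = -1. Now have (1/3).
(1/3) = 1. Collecting the sign factors: 1.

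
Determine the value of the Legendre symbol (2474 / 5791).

Factor out 2: 2474 = 2·1237. Since 5791 ≡ 7 (mod 8), (2 / 5791) = +1. Now have (1237 / 5791).
1237 ≡ 1 (mod 4), so quadratic reciprocity gives (1237 / 5791) = (5791 / 1237). Reduce: 5791 ≡ 843 (mod 1237). Now have (843 / 1237).
1237 ≡ 1 (mod 4), so quadratic reciprocity gives (843 / 1237) = (1237 / 843). Reduce: 1237 ≡ 394 (mod 843). Now have (394 / 843).
Factor out 2: 394 = 2·197. Since 843 ≡ 3 (mod 8), (2 / 843) = -1. Now have -(197 / 843).
197 ≡ 1 (mod 4), so quadratic reciprocity gives (197 / 843) = (843 / 197). Reduce: 843 ≡ 55 (mod 197). Now have -(55 / 197).
197 ≡ 1 (mod 4), so quadratic reciprocity gives (55 / 197) = (197 / 55). Reduce: 197 ≡ 32 (mod 55). Now have -(32 / 55).
Factor out 2: 32 = 2^5. Since 55 ≡ 7 (mod 8), (2 / 55) = +1, and (2 / 55)^5 = +1. Now have -(1 / 55).
(1 / 55) = 1. Collecting the sign factors: -1.

-1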